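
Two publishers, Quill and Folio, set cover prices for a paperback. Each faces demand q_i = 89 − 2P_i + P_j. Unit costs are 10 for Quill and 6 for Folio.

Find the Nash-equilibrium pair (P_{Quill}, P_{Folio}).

Quill's profit: π = (P_{Quill} − 10)(89 − 2P_{Quill} + P_{Folio}).
∂π/∂P_{Quill} = 109 − 4P_{Quill} + P_{Folio} = 0 ⇒ P_{Quill} = 27.25 + 0.25P_{Folio}.
Similarly P_{Folio} = 25.25 + 0.25P_{Quill}.
Plugging P_{Folio} into Quill's best response: P_{Quill} = 27.25 + 0.25(25.25 + 0.25P_{Quill}) ⇒ 0.9375P_{Quill} = 33.5625, so P_{Quill} = 35.8.
Then P_{Folio} = 25.25 + 0.25·35.8 = 34.2.

35.8, 34.2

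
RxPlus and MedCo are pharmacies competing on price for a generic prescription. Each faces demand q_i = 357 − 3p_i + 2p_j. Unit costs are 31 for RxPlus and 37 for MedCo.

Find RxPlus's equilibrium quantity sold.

RxPlus's profit: π = (p_{RxPlus} − 31)(357 − 3p_{RxPlus} + 2p_{MedCo}).
∂π/∂p_{RxPlus} = 450 − 6p_{RxPlus} + 2p_{MedCo} = 0 ⇒ p_{RxPlus} = 75 + (1/3)p_{MedCo}.
Similarly p_{MedCo} = 78 + (1/3)p_{RxPlus}.
Solving the two reaction functions simultaneously: (1 − (1/3)(1/3))p_{RxPlus} = 75 + (1/3)·78, so (8/9)p_{RxPlus} = 101 and p_{RxPlus} = 113.625.
Then p_{MedCo} = 78 + (1/3)·113.625 = 115.875.
q_{RxPlus} = 357 − 3·113.625 + 2·115.875 = 247.875.

247.875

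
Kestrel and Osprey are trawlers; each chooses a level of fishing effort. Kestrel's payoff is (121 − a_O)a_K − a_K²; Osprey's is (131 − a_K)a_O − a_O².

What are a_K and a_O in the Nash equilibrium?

37, 47

Expanding Kestrel's payoff: 121a_K − a_Oa_K − a_K².
∂π/∂a_K = 121 − a_O − 2a_K = 0, so a_K = 60.5 − 0.5a_O.
Likewise for Osprey: a_O = 65.5 − 0.5a_K.
Substituting the second reaction function into the first: a_K = 60.5 − 0.5(65.5 − 0.5a_K), which gives 0.75a_K = 27.75 ⇒ a_K = 37.
Then a_O = 65.5 − 0.5·37 = 47.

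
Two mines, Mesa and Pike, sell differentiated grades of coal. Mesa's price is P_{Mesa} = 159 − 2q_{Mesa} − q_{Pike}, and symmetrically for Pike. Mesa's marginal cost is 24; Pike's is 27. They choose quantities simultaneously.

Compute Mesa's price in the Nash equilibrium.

78.4

Mine Mesa's profit: π = q_{Mesa}(159 − 2q_{Mesa} − q_{Pike}) − 24q_{Mesa}.
∂π/∂q_{Mesa} = 135 − 4q_{Mesa} − q_{Pike} = 0 ⇒ q_{Mesa} = 33.75 − 0.25q_{Pike}.
Similarly q_{Pike} = 33 − 0.25q_{Mesa}.
Solving the two reaction functions simultaneously: (1 − (−0.25)(−0.25))q_{Mesa} = 33.75 − 0.25·33, so 0.9375q_{Mesa} = 25.5 and q_{Mesa} = 27.2.
Then q_{Pike} = 33 − 0.25·27.2 = 26.2.
P_{Mesa} = 159 − 2·27.2 − 26.2 = 78.4.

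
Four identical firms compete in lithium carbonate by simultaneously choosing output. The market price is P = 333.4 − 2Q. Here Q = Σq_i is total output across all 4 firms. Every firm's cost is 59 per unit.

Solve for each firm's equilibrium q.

A representative firm's profit is π_i = q_i(333.4 − 2Q) − 59q_i, with Q = q_i + Σ_{j≠i} q_j.
First-order condition: 274.4 − 4q_i − 2Σ_{j≠i} q_j = 0.
Imposing symmetry (q_j = q for all j) turns Σ_{j≠i} q_j into 3q, so 274.4 = 10q and q = 27.44.

27.44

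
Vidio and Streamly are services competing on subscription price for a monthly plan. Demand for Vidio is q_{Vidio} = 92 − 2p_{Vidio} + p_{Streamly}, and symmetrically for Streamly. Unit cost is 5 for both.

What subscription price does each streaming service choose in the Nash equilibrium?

Vidio's profit: π = (p_{Vidio} − 5)(92 − 2p_{Vidio} + p_{Streamly}).
∂π/∂p_{Vidio} = 102 − 4p_{Vidio} + p_{Streamly} = 0 ⇒ p_{Vidio} = 25.5 + 0.25p_{Streamly}.
Setting p_{Vidio} = p_{Streamly} in the reaction function: p_{Vidio} = 25.5 + 0.25p_{Vidio}, so p_{Vidio} = 25.5 / 0.75 = 34.

34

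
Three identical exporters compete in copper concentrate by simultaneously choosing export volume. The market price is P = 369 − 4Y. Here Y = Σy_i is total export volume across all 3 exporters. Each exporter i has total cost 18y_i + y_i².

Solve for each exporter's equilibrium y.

19.5

A representative exporter's profit is π_i = y_i(369 − 4Y) − 18y_i − y_i², with Y = y_i + Σ_{j≠i} y_j.
First-order condition: 351 − 10y_i − 4Σ_{j≠i} y_j = 0.
With identical exporters, set every y_j = y: then 351 − 10y − 8y = 0, i.e. y = 351/18 = 19.5.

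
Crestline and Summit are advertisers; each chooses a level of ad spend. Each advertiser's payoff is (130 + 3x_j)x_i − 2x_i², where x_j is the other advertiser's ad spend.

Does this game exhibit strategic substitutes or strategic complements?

Crestline's payoff is (130 + 3x_S)x_C − 2x_C².
∂π/∂x_C = 130 + 3x_S − 4x_C = 0, so x_C = 32.5 + 0.75x_S.
The best-response slope dx_C/dx_S = 0.75 > 0: the reaction function is upward-sloping, so the choices are strategic complements.

strategic complements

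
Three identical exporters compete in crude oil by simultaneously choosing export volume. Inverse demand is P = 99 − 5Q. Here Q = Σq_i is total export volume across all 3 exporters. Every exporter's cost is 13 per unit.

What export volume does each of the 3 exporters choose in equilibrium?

A representative exporter's profit is π_i = q_i(99 − 5Q) − 13q_i, with Q = q_i + Σ_{j≠i} q_j.
First-order condition: 86 − 10q_i − 5Σ_{j≠i} q_j = 0.
In a symmetric equilibrium every exporter chooses the same q, so Σ_{j≠i} q_j = 2q. The condition becomes 86 − 20q = 0, giving q = 86/20 = 4.3.

4.3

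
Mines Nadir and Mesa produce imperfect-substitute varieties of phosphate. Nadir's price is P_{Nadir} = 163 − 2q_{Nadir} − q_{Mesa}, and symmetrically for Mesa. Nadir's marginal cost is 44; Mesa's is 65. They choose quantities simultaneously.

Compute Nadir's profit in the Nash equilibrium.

1270.08

Mine Nadir's profit: π = q_{Nadir}(163 − 2q_{Nadir} − q_{Mesa}) − 44q_{Nadir}.
∂π/∂q_{Nadir} = 119 − 4q_{Nadir} − q_{Mesa} = 0 ⇒ q_{Nadir} = 29.75 − 0.25q_{Mesa}.
Similarly q_{Mesa} = 24.5 − 0.25q_{Nadir}.
Solving the two reaction functions simultaneously: (1 − (−0.25)(−0.25))q_{Nadir} = 29.75 − 0.25·24.5, so 0.9375q_{Nadir} = 23.625 and q_{Nadir} = 25.2.
Then q_{Mesa} = 24.5 − 0.25·25.2 = 18.2.
P_{Nadir} = 163 − 2·25.2 − 18.2 = 94.4.
Profit = (94.4 − 44)·25.2 = 1270.08.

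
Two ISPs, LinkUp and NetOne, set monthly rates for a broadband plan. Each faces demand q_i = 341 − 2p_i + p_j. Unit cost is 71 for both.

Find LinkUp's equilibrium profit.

16200

LinkUp's profit: π = (p_{LinkUp} − 71)(341 − 2p_{LinkUp} + p_{NetOne}).
∂π/∂p_{LinkUp} = 483 − 4p_{LinkUp} + p_{NetOne} = 0 ⇒ p_{LinkUp} = 120.75 + 0.25p_{NetOne}.
By symmetry p_{NetOne} = p_{LinkUp}; substituting into the reaction function, 0.75p_{LinkUp} = 120.75 and p_{LinkUp} = 161.
q_{LinkUp} = 341 − 2·161 + 161 = 180.
Profit = (161 − 71)·180 = 16200.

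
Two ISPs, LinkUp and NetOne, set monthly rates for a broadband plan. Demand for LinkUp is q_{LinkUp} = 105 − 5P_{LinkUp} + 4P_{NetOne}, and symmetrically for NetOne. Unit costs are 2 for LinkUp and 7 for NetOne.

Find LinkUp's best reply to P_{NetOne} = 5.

13.5

LinkUp's profit: π = (P_{LinkUp} − 2)(105 − 5P_{LinkUp} + 4P_{NetOne}).
∂π/∂P_{LinkUp} = 115 − 10P_{LinkUp} + 4P_{NetOne} = 0 ⇒ P_{LinkUp} = 11.5 + 0.4P_{NetOne}.
At P_{NetOne} = 5: P_{LinkUp} = 11.5 + 0.4·5 = 13.5.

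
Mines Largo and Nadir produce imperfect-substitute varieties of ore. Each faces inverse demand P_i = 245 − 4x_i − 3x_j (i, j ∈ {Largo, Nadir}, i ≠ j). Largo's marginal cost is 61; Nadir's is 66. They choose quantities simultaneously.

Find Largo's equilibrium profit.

Mine Largo's profit: π = x_{Largo}(245 − 4x_{Largo} − 3x_{Nadir}) − 61x_{Largo}.
∂π/∂x_{Largo} = 184 − 8x_{Largo} − 3x_{Nadir} = 0 ⇒ x_{Largo} = 23 − 0.375x_{Nadir}.
Similarly x_{Nadir} = 22.375 − 0.375x_{Largo}.
Substituting the second reaction function into the first: x_{Largo} = 23 − 0.375(22.375 − 0.375x_{Largo}), which gives (55/64)x_{Largo} = 935/64 ⇒ x_{Largo} = 17.
Then x_{Nadir} = 22.375 − 0.375·17 = 16.
P_{Largo} = 245 − 4·17 − 3·16 = 129.
Profit = (129 − 61)·17 = 1156.

1156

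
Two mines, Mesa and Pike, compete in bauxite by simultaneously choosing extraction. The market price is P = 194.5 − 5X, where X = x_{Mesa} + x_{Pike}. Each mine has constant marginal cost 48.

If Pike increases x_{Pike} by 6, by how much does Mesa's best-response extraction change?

-3

Mine Mesa's profit: π = x_{Mesa}(194.5 − 5(x_{Mesa} + x_{Pike})) − 48x_{Mesa}.
∂π/∂x_{Mesa} = 146.5 − 10x_{Mesa} − 5x_{Pike} = 0, so x_{Mesa} = 14.65 − 0.5x_{Pike}.
The reaction-function slope is −0.5, so a 6-unit rise in x_{Pike} moves x_{Mesa} by −0.5 × 6 = −3. Mesa's best response falls — the actions are strategic substitutes.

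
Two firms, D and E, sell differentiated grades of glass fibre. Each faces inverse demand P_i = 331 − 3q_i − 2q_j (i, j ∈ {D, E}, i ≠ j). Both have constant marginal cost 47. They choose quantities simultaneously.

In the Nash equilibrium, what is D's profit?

Firm D's profit: π = q_D(331 − 3q_D − 2q_E) − 47q_D.
∂π/∂q_D = 284 − 6q_D − 2q_E = 0 ⇒ q_D = 142/3 − (1/3)q_E.
By symmetry q_E = q_D; substituting into the reaction function, (4/3)q_D = 142/3 and q_D = 35.5.
P_D = 331 − 3·35.5 − 2·35.5 = 153.5.
Profit = (153.5 − 47)·35.5 = 3780.75.

3780.75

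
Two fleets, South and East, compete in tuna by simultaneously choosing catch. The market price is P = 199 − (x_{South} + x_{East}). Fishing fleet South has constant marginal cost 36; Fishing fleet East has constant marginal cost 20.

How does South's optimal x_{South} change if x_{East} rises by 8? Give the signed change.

-4

Fishing fleet South's profit: π = x_{South}(199 − (x_{South} + x_{East})) − 36x_{South}.
∂π/∂x_{South} = 163 − 2x_{South} − x_{East} = 0, so x_{South} = 81.5 − 0.5x_{East}.
The reaction-function slope is −0.5, so an 8-unit rise in x_{East} moves x_{South} by −0.5 × 8 = −4. South's best response falls — the actions are strategic substitutes.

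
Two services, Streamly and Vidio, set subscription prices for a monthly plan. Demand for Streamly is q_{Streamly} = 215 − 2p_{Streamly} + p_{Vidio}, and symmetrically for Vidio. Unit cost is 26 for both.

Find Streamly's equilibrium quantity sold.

Streamly's profit: π = (p_{Streamly} − 26)(215 − 2p_{Streamly} + p_{Vidio}).
∂π/∂p_{Streamly} = 267 − 4p_{Streamly} + p_{Vidio} = 0 ⇒ p_{Streamly} = 66.75 + 0.25p_{Vidio}.
Setting p_{Streamly} = p_{Vidio} in the reaction function: p_{Streamly} = 66.75 + 0.25p_{Streamly}, so p_{Streamly} = 66.75 / 0.75 = 89.
q_{Streamly} = 215 − 2·89 + 89 = 126.

126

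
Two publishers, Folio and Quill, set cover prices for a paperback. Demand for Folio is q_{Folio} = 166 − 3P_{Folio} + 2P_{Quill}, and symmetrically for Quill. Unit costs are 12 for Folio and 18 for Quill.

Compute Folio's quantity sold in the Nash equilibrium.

Folio's profit: π = (P_{Folio} − 12)(166 − 3P_{Folio} + 2P_{Quill}).
∂π/∂P_{Folio} = 202 − 6P_{Folio} + 2P_{Quill} = 0 ⇒ P_{Folio} = 101/3 + (1/3)P_{Quill}.
Similarly P_{Quill} = 110/3 + (1/3)P_{Folio}.
Plugging P_{Quill} into Folio's best response: P_{Folio} = 101/3 + (1/3)(110/3 + (1/3)P_{Folio}) ⇒ (8/9)P_{Folio} = 413/9, so P_{Folio} = 51.625.
Then P_{Quill} = 110/3 + (1/3)·51.625 = 53.875.
q_{Folio} = 166 − 3·51.625 + 2·53.875 = 118.875.

118.875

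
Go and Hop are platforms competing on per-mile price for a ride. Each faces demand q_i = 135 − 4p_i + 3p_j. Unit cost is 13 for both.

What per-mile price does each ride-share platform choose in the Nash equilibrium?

37.4

Go's profit: π = (p_{Go} − 13)(135 − 4p_{Go} + 3p_{Hop}).
∂π/∂p_{Go} = 187 − 8p_{Go} + 3p_{Hop} = 0 ⇒ p_{Go} = 23.375 + 0.375p_{Hop}.
Setting p_{Go} = p_{Hop} in the reaction function: p_{Go} = 23.375 + 0.375p_{Go}, so p_{Go} = 23.375 / 0.625 = 37.4.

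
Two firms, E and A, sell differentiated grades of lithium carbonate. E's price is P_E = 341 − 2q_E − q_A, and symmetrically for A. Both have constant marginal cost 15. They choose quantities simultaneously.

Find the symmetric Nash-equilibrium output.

Firm E's profit: π = q_E(341 − 2q_E − q_A) − 15q_E.
∂π/∂q_E = 326 − 4q_E − q_A = 0 ⇒ q_E = 81.5 − 0.25q_A.
The game is symmetric, so in equilibrium q_A = q_E: the reaction function gives 1.25q_E = 81.5, hence q_E = 65.2.

65.2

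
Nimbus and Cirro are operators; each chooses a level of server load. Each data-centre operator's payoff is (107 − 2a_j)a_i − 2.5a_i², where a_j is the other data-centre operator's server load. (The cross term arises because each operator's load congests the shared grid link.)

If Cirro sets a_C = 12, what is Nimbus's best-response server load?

Nimbus's payoff is (107 − 2a_C)a_N − 2.5a_N².
∂π/∂a_N = 107 − 2a_C − 5a_N = 0, so a_N = 21.4 − 0.4a_C.
At a_C = 12: a_N = 21.4 − 0.4·12 = 16.6.

16.6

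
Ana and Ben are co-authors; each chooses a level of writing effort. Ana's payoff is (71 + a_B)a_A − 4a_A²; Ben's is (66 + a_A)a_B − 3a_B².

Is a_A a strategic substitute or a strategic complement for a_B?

strategic complements

Expanding Ana's payoff: 71a_A + a_Ba_A − 4a_A².
∂π/∂a_A = 71 + a_B − 8a_A = 0, so a_A = 8.875 + 0.125a_B.
The best-response slope da_A/da_B = 0.125 > 0: the reaction function is upward-sloping, so the choices are strategic complements.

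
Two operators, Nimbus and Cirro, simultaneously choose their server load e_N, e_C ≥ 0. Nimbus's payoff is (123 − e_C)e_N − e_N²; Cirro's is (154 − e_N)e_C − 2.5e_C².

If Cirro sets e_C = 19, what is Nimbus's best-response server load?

Expanding Nimbus's payoff: 123e_N − e_Ce_N − e_N².
∂π/∂e_N = 123 − e_C − 2e_N = 0, so e_N = 61.5 − 0.5e_C.
At e_C = 19: e_N = 61.5 − 0.5·19 = 52.

52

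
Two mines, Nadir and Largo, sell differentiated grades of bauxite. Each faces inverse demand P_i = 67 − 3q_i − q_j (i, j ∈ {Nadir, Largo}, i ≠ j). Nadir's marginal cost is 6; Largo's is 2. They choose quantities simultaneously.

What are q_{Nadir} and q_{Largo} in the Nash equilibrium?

8.6, 9.4

Mine Nadir's profit: π = q_{Nadir}(67 − 3q_{Nadir} − q_{Largo}) − 6q_{Nadir}.
∂π/∂q_{Nadir} = 61 − 6q_{Nadir} − q_{Largo} = 0 ⇒ q_{Nadir} = 61/6 − (1/6)q_{Largo}.
Similarly q_{Largo} = 65/6 − (1/6)q_{Nadir}.
Substituting the second reaction function into the first: q_{Nadir} = 61/6 − (1/6)(65/6 − (1/6)q_{Nadir}), which gives (35/36)q_{Nadir} = 301/36 ⇒ q_{Nadir} = 8.6.
Then q_{Largo} = 65/6 − (1/6)·8.6 = 9.4.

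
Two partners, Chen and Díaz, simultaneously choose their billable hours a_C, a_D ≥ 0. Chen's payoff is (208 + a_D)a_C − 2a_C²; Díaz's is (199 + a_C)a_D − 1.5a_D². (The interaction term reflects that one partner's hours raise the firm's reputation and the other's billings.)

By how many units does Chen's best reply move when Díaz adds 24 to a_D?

6

Expanding Chen's payoff: 208a_C + a_Da_C − 2a_C².
∂π/∂a_C = 208 + a_D − 4a_C = 0, so a_C = 52 + 0.25a_D.
The reaction-function slope is 0.25, so a 24-unit rise in a_D moves a_C by 0.25 × 24 = 6. Chen's best response rises — the actions are strategic complements.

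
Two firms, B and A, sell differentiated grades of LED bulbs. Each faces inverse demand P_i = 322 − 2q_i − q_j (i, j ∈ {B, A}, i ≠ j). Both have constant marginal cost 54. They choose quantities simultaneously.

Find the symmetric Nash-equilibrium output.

53.6

Firm B's profit: π = q_B(322 − 2q_B − q_A) − 54q_B.
∂π/∂q_B = 268 − 4q_B − q_A = 0 ⇒ q_B = 67 − 0.25q_A.
Setting q_B = q_A in the reaction function: q_B = 67 − 0.25q_B, so q_B = 67 / 1.25 = 53.6.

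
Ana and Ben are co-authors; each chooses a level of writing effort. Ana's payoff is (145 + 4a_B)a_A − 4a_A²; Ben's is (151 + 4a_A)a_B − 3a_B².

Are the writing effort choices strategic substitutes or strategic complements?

strategic complements

Expanding Ana's payoff: 145a_A + 4a_Ba_A − 4a_A².
∂π/∂a_A = 145 + 4a_B − 8a_A = 0, so a_A = 18.125 + 0.5a_B.
The best-response slope da_A/da_B = 0.5 > 0: the reaction function is upward-sloping, so the choices are strategic complements.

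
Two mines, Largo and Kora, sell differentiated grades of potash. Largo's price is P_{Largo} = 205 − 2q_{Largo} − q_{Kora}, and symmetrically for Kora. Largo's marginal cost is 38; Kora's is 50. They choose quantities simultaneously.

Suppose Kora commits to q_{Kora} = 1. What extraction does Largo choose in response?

Mine Largo's profit: π = q_{Largo}(205 − 2q_{Largo} − q_{Kora}) − 38q_{Largo}.
∂π/∂q_{Largo} = 167 − 4q_{Largo} − q_{Kora} = 0 ⇒ q_{Largo} = 41.75 − 0.25q_{Kora}.
At q_{Kora} = 1: q_{Largo} = 41.75 − 0.25·1 = 41.5.

41.5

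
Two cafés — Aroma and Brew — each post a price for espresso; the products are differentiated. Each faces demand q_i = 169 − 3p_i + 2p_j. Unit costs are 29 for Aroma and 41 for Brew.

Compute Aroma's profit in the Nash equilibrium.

4162.6875

Aroma's profit: π = (p_{Aroma} − 29)(169 − 3p_{Aroma} + 2p_{Brew}).
∂π/∂p_{Aroma} = 256 − 6p_{Aroma} + 2p_{Brew} = 0 ⇒ p_{Aroma} = 128/3 + (1/3)p_{Brew}.
Similarly p_{Brew} = 146/3 + (1/3)p_{Aroma}.
Plugging p_{Brew} into Aroma's best response: p_{Aroma} = 128/3 + (1/3)(146/3 + (1/3)p_{Aroma}) ⇒ (8/9)p_{Aroma} = 530/9, so p_{Aroma} = 66.25.
Then p_{Brew} = 146/3 + (1/3)·66.25 = 70.75.
q_{Aroma} = 169 − 3·66.25 + 2·70.75 = 111.75.
Profit = (66.25 − 29)·111.75 = 4162.6875.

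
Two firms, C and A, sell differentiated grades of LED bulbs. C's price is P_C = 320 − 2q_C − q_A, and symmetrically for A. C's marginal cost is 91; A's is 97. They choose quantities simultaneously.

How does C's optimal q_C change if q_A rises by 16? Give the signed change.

Firm C's profit: π = q_C(320 − 2q_C − q_A) − 91q_C.
∂π/∂q_C = 229 − 4q_C − q_A = 0 ⇒ q_C = 57.25 − 0.25q_A.
The reaction-function slope is −0.25, so a 16-unit rise in q_A moves q_C by −0.25 × 16 = −4. C's best response falls — the actions are strategic substitutes.

-4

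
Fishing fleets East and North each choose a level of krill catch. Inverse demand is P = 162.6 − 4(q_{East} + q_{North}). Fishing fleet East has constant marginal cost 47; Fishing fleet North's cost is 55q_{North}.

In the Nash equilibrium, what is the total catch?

Fishing fleet East's profit: π = q_{East}(162.6 − 4(q_{East} + q_{North})) − 47q_{East}.
∂π/∂q_{East} = 115.6 − 8q_{East} − 4q_{North} = 0, so q_{East} = 14.45 − 0.5q_{North}.
By the same steps for North: q_{North} = 13.45 − 0.5q_{East}.
Plugging q_{North} into East's best response: q_{East} = 14.45 − 0.5(13.45 − 0.5q_{East}) ⇒ 0.75q_{East} = 7.725, so q_{East} = 10.3.
Then q_{North} = 13.45 − 0.5·10.3 = 8.3.
Total catch: 10.3 + 8.3 = 18.6.

18.6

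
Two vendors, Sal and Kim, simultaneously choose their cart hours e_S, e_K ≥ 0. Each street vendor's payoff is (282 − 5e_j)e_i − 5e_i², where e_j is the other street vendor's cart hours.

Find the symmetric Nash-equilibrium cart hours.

Sal's payoff is (282 − 5e_K)e_S − 5e_S².
∂π/∂e_S = 282 − 5e_K − 10e_S = 0, so e_S = 28.2 − 0.5e_K.
By symmetry e_K = e_S; substituting into the reaction function, 1.5e_S = 28.2 and e_S = 18.8.

18.8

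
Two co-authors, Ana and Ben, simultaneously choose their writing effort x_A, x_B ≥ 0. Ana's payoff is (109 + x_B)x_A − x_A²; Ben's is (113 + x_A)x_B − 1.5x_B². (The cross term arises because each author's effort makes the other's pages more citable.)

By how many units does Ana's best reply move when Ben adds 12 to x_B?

6

Expanding Ana's payoff: 109x_A + x_Bx_A − x_A².
∂π/∂x_A = 109 + x_B − 2x_A = 0, so x_A = 54.5 + 0.5x_B.
The reaction-function slope is 0.5, so a 12-unit rise in x_B moves x_A by 0.5 × 12 = 6. Ana's best response rises — the actions are strategic complements.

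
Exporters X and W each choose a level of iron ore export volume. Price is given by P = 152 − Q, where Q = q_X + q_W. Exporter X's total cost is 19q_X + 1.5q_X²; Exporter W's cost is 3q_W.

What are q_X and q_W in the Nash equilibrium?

13, 68

Exporter X's profit: π = q_X(152 − (q_X + q_W)) − 19q_X − 1.5q_X².
∂π/∂q_X = 133 − 5q_X − q_W = 0, so q_X = 26.6 − 0.2q_W.
For W: ∂π/∂q_W = 149 − 2q_W − q_X = 0 ⇒ q_W = 74.5 − 0.5q_X.
Solving the two reaction functions simultaneously: (1 − (−0.2)(−0.5))q_X = 26.6 − 0.2·74.5, so 0.9q_X = 11.7 and q_X = 13.
Then q_W = 74.5 − 0.5·13 = 68.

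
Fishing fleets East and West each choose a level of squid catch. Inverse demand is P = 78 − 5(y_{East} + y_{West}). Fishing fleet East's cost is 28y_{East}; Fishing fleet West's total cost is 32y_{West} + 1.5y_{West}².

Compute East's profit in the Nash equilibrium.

80

Fishing fleet East's profit: π = y_{East}(78 − 5(y_{East} + y_{West})) − 28y_{East}.
∂π/∂y_{East} = 50 − 10y_{East} − 5y_{West} = 0, so y_{East} = 5 − 0.5y_{West}.
For West: ∂π/∂y_{West} = 46 − 13y_{West} − 5y_{East} = 0 ⇒ y_{West} = 46/13 − (5/13)y_{East}.
Substituting the second reaction function into the first: y_{East} = 5 − 0.5(46/13 − (5/13)y_{East}), which gives (21/26)y_{East} = 42/13 ⇒ y_{East} = 4.
Then y_{West} = 46/13 − (5/13)·4 = 2.
Price P = 78 − 5·6 = 48.
East's profit: (48 − 28)·4 = 80.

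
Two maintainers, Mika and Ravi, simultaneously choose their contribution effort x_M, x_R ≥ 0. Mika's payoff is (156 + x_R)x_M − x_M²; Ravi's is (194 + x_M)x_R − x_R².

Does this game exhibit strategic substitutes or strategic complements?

Expanding Mika's payoff: 156x_M + x_Rx_M − x_M².
∂π/∂x_M = 156 + x_R − 2x_M = 0, so x_M = 78 + 0.5x_R.
The best-response slope dx_M/dx_R = 0.5 > 0: the reaction function is upward-sloping, so the choices are strategic complements.

strategic complements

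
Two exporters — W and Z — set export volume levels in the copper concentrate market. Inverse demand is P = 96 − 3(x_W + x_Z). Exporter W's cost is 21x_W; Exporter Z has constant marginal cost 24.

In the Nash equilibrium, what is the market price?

47

Exporter W's profit: π = x_W(96 − 3(x_W + x_Z)) − 21x_W.
∂π/∂x_W = 75 − 6x_W − 3x_Z = 0, so x_W = 12.5 − 0.5x_Z.
By the same steps for Z: x_Z = 12 − 0.5x_W.
Plugging x_Z into W's best response: x_W = 12.5 − 0.5(12 − 0.5x_W) ⇒ 0.75x_W = 6.5, so x_W = 26/3.
Then x_Z = 12 − 0.5·(26/3) = 23/3.
Equilibrium price: P = 96 − 3·(49/3) = 47.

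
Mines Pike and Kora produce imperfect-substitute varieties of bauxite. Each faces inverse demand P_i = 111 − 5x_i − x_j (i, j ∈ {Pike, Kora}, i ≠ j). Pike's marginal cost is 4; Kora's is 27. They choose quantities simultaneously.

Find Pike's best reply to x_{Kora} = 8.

Mine Pike's profit: π = x_{Pike}(111 − 5x_{Pike} − x_{Kora}) − 4x_{Pike}.
∂π/∂x_{Pike} = 107 − 10x_{Pike} − x_{Kora} = 0 ⇒ x_{Pike} = 10.7 − 0.1x_{Kora}.
At x_{Kora} = 8: x_{Pike} = 10.7 − 0.1·8 = 9.9.

9.9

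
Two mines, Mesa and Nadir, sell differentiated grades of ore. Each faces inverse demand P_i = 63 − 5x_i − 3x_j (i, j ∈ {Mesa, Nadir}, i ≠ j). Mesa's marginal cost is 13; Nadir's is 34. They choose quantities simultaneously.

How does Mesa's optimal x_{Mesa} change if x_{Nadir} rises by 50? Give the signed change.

Mine Mesa's profit: π = x_{Mesa}(63 − 5x_{Mesa} − 3x_{Nadir}) − 13x_{Mesa}.
∂π/∂x_{Mesa} = 50 − 10x_{Mesa} − 3x_{Nadir} = 0 ⇒ x_{Mesa} = 5 − 0.3x_{Nadir}.
The reaction-function slope is −0.3, so a 50-unit rise in x_{Nadir} moves x_{Mesa} by −0.3 × 50 = −15. Mesa's best response falls — the actions are strategic substitutes.

-15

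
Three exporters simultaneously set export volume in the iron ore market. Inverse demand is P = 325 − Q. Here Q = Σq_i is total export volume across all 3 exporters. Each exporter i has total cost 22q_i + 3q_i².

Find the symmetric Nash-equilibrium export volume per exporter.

A representative exporter's profit is π_i = q_i(325 − Q) − 22q_i − 3q_i², with Q = q_i + Σ_{j≠i} q_j.
First-order condition: 303 − 8q_i − Σ_{j≠i} q_j = 0.
With identical exporters, set every q_j = q: then 303 − 8q − 2q = 0, i.e. q = 303/10 = 30.3.

30.3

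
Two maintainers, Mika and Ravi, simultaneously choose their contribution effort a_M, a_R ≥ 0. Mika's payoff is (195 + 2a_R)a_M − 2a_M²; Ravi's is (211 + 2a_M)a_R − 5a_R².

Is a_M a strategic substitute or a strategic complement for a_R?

strategic complements

Expanding Mika's payoff: 195a_M + 2a_Ra_M − 2a_M².
∂π/∂a_M = 195 + 2a_R − 4a_M = 0, so a_M = 48.75 + 0.5a_R.
The best-response slope da_M/da_R = 0.5 > 0: the reaction function is upward-sloping, so the choices are strategic complements.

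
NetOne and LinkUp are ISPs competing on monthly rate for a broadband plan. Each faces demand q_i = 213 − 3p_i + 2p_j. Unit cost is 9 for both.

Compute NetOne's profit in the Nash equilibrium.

NetOne's profit: π = (p_{NetOne} − 9)(213 − 3p_{NetOne} + 2p_{LinkUp}).
∂π/∂p_{NetOne} = 240 − 6p_{NetOne} + 2p_{LinkUp} = 0 ⇒ p_{NetOne} = 40 + (1/3)p_{LinkUp}.
Setting p_{NetOne} = p_{LinkUp} in the reaction function: p_{NetOne} = 40 + (1/3)p_{NetOne}, so p_{NetOne} = 40 / (2/3) = 60.
q_{NetOne} = 213 − 3·60 + 2·60 = 153.
Profit = (60 − 9)·153 = 7803.

7803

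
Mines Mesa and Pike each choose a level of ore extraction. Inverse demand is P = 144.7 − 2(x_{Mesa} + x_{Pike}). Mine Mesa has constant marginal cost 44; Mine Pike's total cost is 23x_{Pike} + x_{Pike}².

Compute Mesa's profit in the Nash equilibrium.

650.8832

Mine Mesa's profit: π = x_{Mesa}(144.7 − 2(x_{Mesa} + x_{Pike})) − 44x_{Mesa}.
∂π/∂x_{Mesa} = 100.7 − 4x_{Mesa} − 2x_{Pike} = 0, so x_{Mesa} = 25.175 − 0.5x_{Pike}.
For Pike: ∂π/∂x_{Pike} = 121.7 − 6x_{Pike} − 2x_{Mesa} = 0 ⇒ x_{Pike} = 1217/60 − (1/3)x_{Mesa}.
Solving the two reaction functions simultaneously: (1 − (−0.5)(−1/3))x_{Mesa} = 25.175 − 0.5·(1217/60), so (5/6)x_{Mesa} = 451/30 and x_{Mesa} = 18.04.
Then x_{Pike} = 1217/60 − (1/3)·18.04 = 14.27.
Price P = 144.7 − 2·32.31 = 80.08.
Mesa's profit: (80.08 − 44)·18.04 = 650.8832.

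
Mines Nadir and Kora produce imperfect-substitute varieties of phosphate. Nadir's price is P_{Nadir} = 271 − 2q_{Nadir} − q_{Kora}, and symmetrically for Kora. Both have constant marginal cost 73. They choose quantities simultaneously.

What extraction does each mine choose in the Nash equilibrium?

39.6

Mine Nadir's profit: π = q_{Nadir}(271 − 2q_{Nadir} − q_{Kora}) − 73q_{Nadir}.
∂π/∂q_{Nadir} = 198 − 4q_{Nadir} − q_{Kora} = 0 ⇒ q_{Nadir} = 49.5 − 0.25q_{Kora}.
The game is symmetric, so in equilibrium q_{Kora} = q_{Nadir}: the reaction function gives 1.25q_{Nadir} = 49.5, hence q_{Nadir} = 39.6.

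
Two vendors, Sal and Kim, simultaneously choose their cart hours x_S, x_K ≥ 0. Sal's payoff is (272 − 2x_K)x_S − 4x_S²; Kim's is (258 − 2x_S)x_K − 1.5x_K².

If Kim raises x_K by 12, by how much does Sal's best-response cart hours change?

Expanding Sal's payoff: 272x_S − 2x_Kx_S − 4x_S².
∂π/∂x_S = 272 − 2x_K − 8x_S = 0, so x_S = 34 − 0.25x_K.
The reaction-function slope is −0.25, so a 12-unit rise in x_K moves x_S by −0.25 × 12 = −3. Sal's best response falls — the actions are strategic substitutes.

-3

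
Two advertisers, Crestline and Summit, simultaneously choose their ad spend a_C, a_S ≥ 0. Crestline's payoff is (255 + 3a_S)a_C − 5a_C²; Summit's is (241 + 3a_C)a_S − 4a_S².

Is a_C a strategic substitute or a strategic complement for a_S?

Expanding Crestline's payoff: 255a_C + 3a_Sa_C − 5a_C².
∂π/∂a_C = 255 + 3a_S − 10a_C = 0, so a_C = 25.5 + 0.3a_S.
The best-response slope da_C/da_S = 0.3 > 0: the reaction function is upward-sloping, so the choices are strategic complements.

strategic complements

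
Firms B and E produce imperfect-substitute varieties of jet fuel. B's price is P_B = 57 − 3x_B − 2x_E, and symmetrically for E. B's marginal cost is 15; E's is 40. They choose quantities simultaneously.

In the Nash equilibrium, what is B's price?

Firm B's profit: π = x_B(57 − 3x_B − 2x_E) − 15x_B.
∂π/∂x_B = 42 − 6x_B − 2x_E = 0 ⇒ x_B = 7 − (1/3)x_E.
Similarly x_E = 17/6 − (1/3)x_B.
Substituting the second reaction function into the first: x_B = 7 − (1/3)(17/6 − (1/3)x_B), which gives (8/9)x_B = 109/18 ⇒ x_B = 6.8125.
Then x_E = 17/6 − (1/3)·6.8125 = 0.5625.
P_B = 57 − 3·6.8125 − 2·0.5625 = 35.4375.

35.4375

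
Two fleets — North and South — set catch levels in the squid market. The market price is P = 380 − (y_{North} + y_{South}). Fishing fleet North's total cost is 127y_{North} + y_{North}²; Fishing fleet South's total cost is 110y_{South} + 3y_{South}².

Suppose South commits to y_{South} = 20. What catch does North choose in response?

58.25

Fishing fleet North's profit: π = y_{North}(380 − (y_{North} + y_{South})) − 127y_{North} − y_{North}².
∂π/∂y_{North} = 253 − 4y_{North} − y_{South} = 0, so y_{North} = 63.25 − 0.25y_{South}.
At y_{South} = 20: y_{North} = 63.25 − 0.25·20 = 58.25.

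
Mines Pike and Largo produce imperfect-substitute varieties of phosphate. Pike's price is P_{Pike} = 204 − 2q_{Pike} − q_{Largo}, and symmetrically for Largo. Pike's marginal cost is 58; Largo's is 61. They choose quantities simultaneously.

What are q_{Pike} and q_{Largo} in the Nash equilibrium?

29.4, 28.4

Mine Pike's profit: π = q_{Pike}(204 − 2q_{Pike} − q_{Largo}) − 58q_{Pike}.
∂π/∂q_{Pike} = 146 − 4q_{Pike} − q_{Largo} = 0 ⇒ q_{Pike} = 36.5 − 0.25q_{Largo}.
Similarly q_{Largo} = 35.75 − 0.25q_{Pike}.
Substituting the second reaction function into the first: q_{Pike} = 36.5 − 0.25(35.75 − 0.25q_{Pike}), which gives 0.9375q_{Pike} = 27.5625 ⇒ q_{Pike} = 29.4.
Then q_{Largo} = 35.75 − 0.25·29.4 = 28.4.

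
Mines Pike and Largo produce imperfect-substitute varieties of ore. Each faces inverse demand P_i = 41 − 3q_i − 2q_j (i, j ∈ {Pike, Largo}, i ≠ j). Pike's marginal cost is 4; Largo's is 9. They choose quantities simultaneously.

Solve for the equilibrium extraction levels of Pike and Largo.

Mine Pike's profit: π = q_{Pike}(41 − 3q_{Pike} − 2q_{Largo}) − 4q_{Pike}.
∂π/∂q_{Pike} = 37 − 6q_{Pike} − 2q_{Largo} = 0 ⇒ q_{Pike} = 37/6 − (1/3)q_{Largo}.
Similarly q_{Largo} = 16/3 − (1/3)q_{Pike}.
Plugging q_{Largo} into Pike's best response: q_{Pike} = 37/6 − (1/3)(16/3 − (1/3)q_{Pike}) ⇒ (8/9)q_{Pike} = 79/18, so q_{Pike} = 4.9375.
Then q_{Largo} = 16/3 − (1/3)·4.9375 = 3.6875.

4.9375, 3.6875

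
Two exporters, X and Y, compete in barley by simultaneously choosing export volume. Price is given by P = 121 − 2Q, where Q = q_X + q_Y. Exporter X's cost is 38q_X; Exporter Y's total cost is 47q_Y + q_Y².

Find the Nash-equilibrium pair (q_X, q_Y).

Exporter X's profit: π = q_X(121 − 2(q_X + q_Y)) − 38q_X.
∂π/∂q_X = 83 − 4q_X − 2q_Y = 0, so q_X = 20.75 − 0.5q_Y.
For Y: ∂π/∂q_Y = 74 − 6q_Y − 2q_X = 0 ⇒ q_Y = 37/3 − (1/3)q_X.
Plugging q_Y into X's best response: q_X = 20.75 − 0.5(37/3 − (1/3)q_X) ⇒ (5/6)q_X = 175/12, so q_X = 17.5.
Then q_Y = 37/3 − (1/3)·17.5 = 6.5.

17.5, 6.5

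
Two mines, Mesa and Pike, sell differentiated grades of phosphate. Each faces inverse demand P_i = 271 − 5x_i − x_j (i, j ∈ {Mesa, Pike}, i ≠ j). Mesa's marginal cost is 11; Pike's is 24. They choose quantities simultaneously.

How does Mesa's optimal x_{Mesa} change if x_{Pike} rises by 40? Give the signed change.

Mine Mesa's profit: π = x_{Mesa}(271 − 5x_{Mesa} − x_{Pike}) − 11x_{Mesa}.
∂π/∂x_{Mesa} = 260 − 10x_{Mesa} − x_{Pike} = 0 ⇒ x_{Mesa} = 26 − 0.1x_{Pike}.
The reaction-function slope is −0.1, so a 40-unit rise in x_{Pike} moves x_{Mesa} by −0.1 × 40 = −4. Mesa's best response falls — the actions are strategic substitutes.

-4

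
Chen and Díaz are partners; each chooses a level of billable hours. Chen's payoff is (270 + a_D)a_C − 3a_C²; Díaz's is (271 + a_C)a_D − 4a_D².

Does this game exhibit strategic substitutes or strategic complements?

strategic complements

Expanding Chen's payoff: 270a_C + a_Da_C − 3a_C².
∂π/∂a_C = 270 + a_D − 6a_C = 0, so a_C = 45 + (1/6)a_D.
The best-response slope da_C/da_D = 1/6 > 0: the reaction function is upward-sloping, so the choices are strategic complements.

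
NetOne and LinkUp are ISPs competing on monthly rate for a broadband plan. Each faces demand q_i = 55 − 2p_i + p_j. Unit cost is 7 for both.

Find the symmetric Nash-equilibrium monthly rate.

NetOne's profit: π = (p_{NetOne} − 7)(55 − 2p_{NetOne} + p_{LinkUp}).
∂π/∂p_{NetOne} = 69 − 4p_{NetOne} + p_{LinkUp} = 0 ⇒ p_{NetOne} = 17.25 + 0.25p_{LinkUp}.
The game is symmetric, so in equilibrium p_{LinkUp} = p_{NetOne}: the reaction function gives 0.75p_{NetOne} = 17.25, hence p_{NetOne} = 23.

23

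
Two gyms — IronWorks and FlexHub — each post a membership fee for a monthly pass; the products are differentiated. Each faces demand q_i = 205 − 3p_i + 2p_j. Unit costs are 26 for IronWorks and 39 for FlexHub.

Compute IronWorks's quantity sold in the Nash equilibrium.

141.5625

IronWorks's profit: π = (p_{IronWorks} − 26)(205 − 3p_{IronWorks} + 2p_{FlexHub}).
∂π/∂p_{IronWorks} = 283 − 6p_{IronWorks} + 2p_{FlexHub} = 0 ⇒ p_{IronWorks} = 283/6 + (1/3)p_{FlexHub}.
Similarly p_{FlexHub} = 161/3 + (1/3)p_{IronWorks}.
Plugging p_{FlexHub} into IronWorks's best response: p_{IronWorks} = 283/6 + (1/3)(161/3 + (1/3)p_{IronWorks}) ⇒ (8/9)p_{IronWorks} = 1171/18, so p_{IronWorks} = 73.1875.
Then p_{FlexHub} = 161/3 + (1/3)·73.1875 = 78.0625.
q_{IronWorks} = 205 − 3·73.1875 + 2·78.0625 = 141.5625.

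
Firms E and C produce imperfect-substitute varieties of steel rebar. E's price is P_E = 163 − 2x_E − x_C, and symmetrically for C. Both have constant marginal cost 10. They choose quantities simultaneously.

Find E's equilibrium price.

Firm E's profit: π = x_E(163 − 2x_E − x_C) − 10x_E.
∂π/∂x_E = 153 − 4x_E − x_C = 0 ⇒ x_E = 38.25 − 0.25x_C.
The game is symmetric, so in equilibrium x_C = x_E: the reaction function gives 1.25x_E = 38.25, hence x_E = 30.6.
P_E = 163 − 2·30.6 − 30.6 = 71.2.

71.2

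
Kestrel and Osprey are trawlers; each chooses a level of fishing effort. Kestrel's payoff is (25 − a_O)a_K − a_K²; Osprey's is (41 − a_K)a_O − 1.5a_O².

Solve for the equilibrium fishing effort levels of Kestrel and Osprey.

Expanding Kestrel's payoff: 25a_K − a_Oa_K − a_K².
∂π/∂a_K = 25 − a_O − 2a_K = 0, so a_K = 12.5 − 0.5a_O.
Likewise for Osprey: a_O = 41/3 − (1/3)a_K.
Substituting the second reaction function into the first: a_K = 12.5 − 0.5(41/3 − (1/3)a_K), which gives (5/6)a_K = 17/3 ⇒ a_K = 6.8.
Then a_O = 41/3 − (1/3)·6.8 = 11.4.

6.8, 11.4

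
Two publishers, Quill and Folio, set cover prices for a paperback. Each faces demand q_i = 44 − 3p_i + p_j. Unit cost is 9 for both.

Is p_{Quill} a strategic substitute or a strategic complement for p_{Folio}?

Quill's profit: π = (p_{Quill} − 9)(44 − 3p_{Quill} + p_{Folio}).
∂π/∂p_{Quill} = 71 − 6p_{Quill} + p_{Folio} = 0 ⇒ p_{Quill} = 71/6 + (1/6)p_{Folio}.
The best-response slope dp_{Quill}/dp_{Folio} = 1/6 > 0: the reaction function is upward-sloping, so the choices are strategic complements.

strategic complements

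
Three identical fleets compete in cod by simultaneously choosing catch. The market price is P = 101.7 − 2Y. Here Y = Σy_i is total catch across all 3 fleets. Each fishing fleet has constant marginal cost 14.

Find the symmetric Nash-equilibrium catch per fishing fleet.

10.9625

A representative fishing fleet's profit is π_i = y_i(101.7 − 2Y) − 14y_i, with Y = y_i + Σ_{j≠i} y_j.
First-order condition: 87.7 − 4y_i − 2Σ_{j≠i} y_j = 0.
With identical fishing fleets, set every y_j = y: then 87.7 − 4y − 4y = 0, i.e. y = 87.7/8 = 10.9625.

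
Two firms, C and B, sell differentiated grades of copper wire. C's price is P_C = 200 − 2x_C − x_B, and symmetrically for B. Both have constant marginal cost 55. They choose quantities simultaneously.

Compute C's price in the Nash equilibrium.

113

Firm C's profit: π = x_C(200 − 2x_C − x_B) − 55x_C.
∂π/∂x_C = 145 − 4x_C − x_B = 0 ⇒ x_C = 36.25 − 0.25x_B.
By symmetry x_B = x_C; substituting into the reaction function, 1.25x_C = 36.25 and x_C = 29.
P_C = 200 − 2·29 − 29 = 113.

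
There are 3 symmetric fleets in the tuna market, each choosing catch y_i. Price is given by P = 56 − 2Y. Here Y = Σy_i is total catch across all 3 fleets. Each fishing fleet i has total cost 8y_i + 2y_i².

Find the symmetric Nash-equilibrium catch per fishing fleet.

A representative fishing fleet's profit is π_i = y_i(56 − 2Y) − 8y_i − 2y_i², with Y = y_i + Σ_{j≠i} y_j.
First-order condition: 48 − 8y_i − 2Σ_{j≠i} y_j = 0.
In a symmetric equilibrium every fishing fleet chooses the same y, so Σ_{j≠i} y_j = 2y. The condition becomes 48 − 12y = 0, giving y = 48/12 = 4.

4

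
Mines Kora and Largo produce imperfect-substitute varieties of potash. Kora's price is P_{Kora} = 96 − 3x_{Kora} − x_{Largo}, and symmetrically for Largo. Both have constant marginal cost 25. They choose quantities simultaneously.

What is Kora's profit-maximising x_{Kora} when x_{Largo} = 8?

Mine Kora's profit: π = x_{Kora}(96 − 3x_{Kora} − x_{Largo}) − 25x_{Kora}.
∂π/∂x_{Kora} = 71 − 6x_{Kora} − x_{Largo} = 0 ⇒ x_{Kora} = 71/6 − (1/6)x_{Largo}.
At x_{Largo} = 8: x_{Kora} = 71/6 − (1/6)·8 = 10.5.

10.5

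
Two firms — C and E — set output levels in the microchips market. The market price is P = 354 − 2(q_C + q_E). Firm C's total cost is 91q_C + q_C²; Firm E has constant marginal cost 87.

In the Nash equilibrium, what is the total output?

79.7

Firm C's profit: π = q_C(354 − 2(q_C + q_E)) − 91q_C − q_C².
∂π/∂q_C = 263 − 6q_C − 2q_E = 0, so q_C = 263/6 − (1/3)q_E.
For E: ∂π/∂q_E = 267 − 4q_E − 2q_C = 0 ⇒ q_E = 66.75 − 0.5q_C.
Solving the two reaction functions simultaneously: (1 − (−1/3)(−0.5))q_C = 263/6 − (1/3)·66.75, so (5/6)q_C = 259/12 and q_C = 25.9.
Then q_E = 66.75 − 0.5·25.9 = 53.8.
Total output: 25.9 + 53.8 = 79.7.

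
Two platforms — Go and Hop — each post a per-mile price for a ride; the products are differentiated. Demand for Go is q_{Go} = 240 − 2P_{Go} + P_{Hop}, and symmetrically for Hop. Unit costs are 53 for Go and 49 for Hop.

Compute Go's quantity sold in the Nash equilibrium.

Go's profit: π = (P_{Go} − 53)(240 − 2P_{Go} + P_{Hop}).
∂π/∂P_{Go} = 346 − 4P_{Go} + P_{Hop} = 0 ⇒ P_{Go} = 86.5 + 0.25P_{Hop}.
Similarly P_{Hop} = 84.5 + 0.25P_{Go}.
Substituting the second reaction function into the first: P_{Go} = 86.5 + 0.25(84.5 + 0.25P_{Go}), which gives 0.9375P_{Go} = 107.625 ⇒ P_{Go} = 114.8.
Then P_{Hop} = 84.5 + 0.25·114.8 = 113.2.
q_{Go} = 240 − 2·114.8 + 113.2 = 123.6.

123.6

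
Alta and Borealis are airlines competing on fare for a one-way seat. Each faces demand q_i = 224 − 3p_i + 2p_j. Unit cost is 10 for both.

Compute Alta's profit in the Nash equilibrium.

Alta's profit: π = (p_{Alta} − 10)(224 − 3p_{Alta} + 2p_{Borealis}).
∂π/∂p_{Alta} = 254 − 6p_{Alta} + 2p_{Borealis} = 0 ⇒ p_{Alta} = 127/3 + (1/3)p_{Borealis}.
The game is symmetric, so in equilibrium p_{Borealis} = p_{Alta}: the reaction function gives (2/3)p_{Alta} = 127/3, hence p_{Alta} = 63.5.
q_{Alta} = 224 − 3·63.5 + 2·63.5 = 160.5.
Profit = (63.5 − 10)·160.5 = 8586.75.

8586.75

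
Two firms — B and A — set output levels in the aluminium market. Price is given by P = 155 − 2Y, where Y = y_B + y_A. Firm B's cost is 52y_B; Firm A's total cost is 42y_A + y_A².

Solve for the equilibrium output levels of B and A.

19.6, 12.3

Firm B's profit: π = y_B(155 − 2(y_B + y_A)) − 52y_B.
∂π/∂y_B = 103 − 4y_B − 2y_A = 0, so y_B = 25.75 − 0.5y_A.
For A: ∂π/∂y_A = 113 − 6y_A − 2y_B = 0 ⇒ y_A = 113/6 − (1/3)y_B.
Substituting the second reaction function into the first: y_B = 25.75 − 0.5(113/6 − (1/3)y_B), which gives (5/6)y_B = 49/3 ⇒ y_B = 19.6.
Then y_A = 113/6 − (1/3)·19.6 = 12.3.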